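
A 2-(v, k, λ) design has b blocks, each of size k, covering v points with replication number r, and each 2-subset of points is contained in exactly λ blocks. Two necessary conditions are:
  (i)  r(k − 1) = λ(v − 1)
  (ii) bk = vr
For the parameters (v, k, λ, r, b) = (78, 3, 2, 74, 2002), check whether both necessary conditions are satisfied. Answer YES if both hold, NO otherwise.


Condition (i): r(k − 1) = 74·2 = 148; λ(v − 1) = 2·77 = 154. Match? NO.
Condition (ii): bk = 2002·3 = 6006; vr = 78·74 = 5772. Match? NO.
Both conditions hold? NO.

NO


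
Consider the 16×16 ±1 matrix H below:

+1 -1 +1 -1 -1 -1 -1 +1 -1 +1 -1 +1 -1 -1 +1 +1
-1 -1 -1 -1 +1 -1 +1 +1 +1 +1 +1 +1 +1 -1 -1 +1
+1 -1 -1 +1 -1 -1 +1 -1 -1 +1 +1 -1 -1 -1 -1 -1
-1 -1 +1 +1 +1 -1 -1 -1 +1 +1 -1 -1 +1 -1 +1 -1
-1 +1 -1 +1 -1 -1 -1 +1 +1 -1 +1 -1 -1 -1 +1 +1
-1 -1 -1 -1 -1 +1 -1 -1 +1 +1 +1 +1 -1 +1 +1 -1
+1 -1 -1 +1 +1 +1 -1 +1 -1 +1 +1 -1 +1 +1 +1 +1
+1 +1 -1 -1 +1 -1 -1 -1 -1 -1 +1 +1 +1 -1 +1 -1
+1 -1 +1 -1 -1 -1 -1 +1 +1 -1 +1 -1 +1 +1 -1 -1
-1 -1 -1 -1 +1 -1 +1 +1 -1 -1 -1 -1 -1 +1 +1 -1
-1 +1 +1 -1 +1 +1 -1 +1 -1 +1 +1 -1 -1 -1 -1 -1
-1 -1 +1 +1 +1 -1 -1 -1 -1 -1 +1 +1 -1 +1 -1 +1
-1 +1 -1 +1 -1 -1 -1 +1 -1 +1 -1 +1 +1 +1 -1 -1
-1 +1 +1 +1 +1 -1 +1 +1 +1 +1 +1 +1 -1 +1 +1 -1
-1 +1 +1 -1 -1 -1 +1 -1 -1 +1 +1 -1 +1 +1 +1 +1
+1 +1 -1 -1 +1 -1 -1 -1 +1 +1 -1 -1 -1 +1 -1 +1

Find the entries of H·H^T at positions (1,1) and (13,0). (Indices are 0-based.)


Row 0 of H: [1, -1, 1, -1, -1, -1, -1, 1, -1, 1, -1, 1, -1, -1, 1, 1].
Row 1 of H: [-1, -1, -1, -1, 1, -1, 1, 1, 1, 1, 1, 1, 1, -1, -1, 1].
Row 13 of H: [-1, 1, 1, 1, 1, -1, 1, 1, 1, 1, 1, 1, -1, 1, 1, -1].
(H·H^T)[1][1] = Σ_j H[1][j]·H[1][j] = (-1)² + (-1)² + (-1)² + (-1)² + (1)² + (-1)² + (1)² + (1)² + (1)² + (1)² + (1)² + (1)² + (1)² + (-1)² + (-1)² + (1)² = 1 + 1 + 1 + 1 + 1 + 1 + 1 + 1 + 1 + 1 + 1 + 1 + 1 + 1 + 1 + 1 = 16.
(H·H^T)[13][0] = Σ_j H[13][j]·H[0][j] = (-1)·(1) + (1)·(-1) + (1)·(1) + (1)·(-1) + (1)·(-1) + (-1)·(-1) + (1)·(-1) + (1)·(1) + (1)·(-1) + (1)·(1) + (1)·(-1) + (1)·(1) + (-1)·(-1) + (1)·(-1) + (1)·(1) + (-1)·(1) = -1 + -1 + 1 + -1 + -1 + 1 + -1 + 1 + -1 + 1 + -1 + 1 + 1 + -1 + 1 + -1 = -2.
Rows 13 and 0 are not orthogonal (dot product = -2 ≠ 0), so H is not a Hadamard matrix.

(1,1) entry = 16; (13,0) entry = -2.


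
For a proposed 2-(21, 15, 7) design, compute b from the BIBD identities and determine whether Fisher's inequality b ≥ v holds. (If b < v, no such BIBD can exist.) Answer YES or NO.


b = λv(v − 1)/(k(k − 1)) = 7·21·20/(15·14) = 2940/210 = 14.
Compare with v = 21: b < v, so Fisher's inequality fails.

NO


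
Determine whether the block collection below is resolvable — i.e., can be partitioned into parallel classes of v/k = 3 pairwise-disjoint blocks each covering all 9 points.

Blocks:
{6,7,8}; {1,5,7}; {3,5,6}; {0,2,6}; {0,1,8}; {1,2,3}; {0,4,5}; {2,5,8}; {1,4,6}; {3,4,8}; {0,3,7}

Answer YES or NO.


v = 9, block size k = 3, number of blocks = 11.
For resolvability, blocks must partition into parallel classes of size v/k = 3.
Total blocks must therefore be a multiple of 3: 11 = 3·3 + 2 ⇒ not divisible ✗.
Resolvable? NO.

NO


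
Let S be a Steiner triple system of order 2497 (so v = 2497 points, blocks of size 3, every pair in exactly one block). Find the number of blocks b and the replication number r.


An STS(v) is a 2-(v, 3, 1) BIBD: block size k = 3, λ = 1.
Replication: r(k − 1) = λ(v − 1) ⇒ r·2 = 2497 − 1 = 2496 ⇒ r = 1248.
Block count: bk = vr ⇒ b·3 = 2497·1248 = 3116256 ⇒ b = 1038752.

r = 1248, b = 1038752.


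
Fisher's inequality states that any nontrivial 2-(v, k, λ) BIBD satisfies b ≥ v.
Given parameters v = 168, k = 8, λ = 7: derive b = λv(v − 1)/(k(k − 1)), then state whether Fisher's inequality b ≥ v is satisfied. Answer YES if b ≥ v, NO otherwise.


b = λv(v − 1)/(k(k − 1)) = 7·168·167/(8·7) = 196392/56 = 3507.
Compare with v = 168: b ≥ v, so Fisher's inequality holds.

YES


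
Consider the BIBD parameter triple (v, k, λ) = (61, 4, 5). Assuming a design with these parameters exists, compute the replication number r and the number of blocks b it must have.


Any 2-(v, k, λ) BIBD satisfies two necessary conditions:
  (i)  Each point sits in r blocks, and counting incidences through any fixed point gives r(k − 1) = λ(v − 1), so r = λ(v − 1)/(k − 1).
  (ii) Total incidences bk = vr, so b = vr/k.
Step 1: r = λ(v − 1)/(k − 1) = 5·(61 − 1)/(4 − 1) = 5·60/3 = 300/3 = 100.
Step 2: b = vr/k = 61·100/4 = 6100/4 = 1525.
Check integrality: r = 100 ∈ Z ✓, b = 1525 ∈ Z ✓.
(These identities are necessary conditions: they determine r and b for any design with these parameters, but do not by themselves prove that one exists.)

r = 100, b = 1525.


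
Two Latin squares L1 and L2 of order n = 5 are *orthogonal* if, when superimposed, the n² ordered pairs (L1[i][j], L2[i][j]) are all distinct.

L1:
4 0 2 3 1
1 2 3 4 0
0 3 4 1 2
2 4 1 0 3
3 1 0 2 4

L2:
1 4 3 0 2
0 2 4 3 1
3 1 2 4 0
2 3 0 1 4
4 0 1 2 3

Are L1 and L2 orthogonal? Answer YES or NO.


Form the n² = 25 superimposed pairs (L1[i][j], L2[i][j]), row by row (rows and columns indexed from 0):
row 0: (4,1) (0,4) (2,3) (3,0) (1,2)
row 1: (1,0) (2,2) (3,4) (4,3) (0,1)
row 2: (0,3) (3,1) (4,2) (1,4) (2,0)
row 3: (2,2) (4,3) (1,0) (0,1) (3,4)
row 4: (3,4) (1,0) (0,1) (2,2) (4,3)
Orthogonality requires all 25 pairs distinct.
But the pair (2,2) repeats: cell (1,1) has L1 = 2, L2 = 2, and cell (3,0) has L1 = 2, L2 = 2.
A repeated pair means some other pair never occurs (only 15 distinct pairs out of 25), so the squares are not orthogonal.
Conclusion: NO.

NO


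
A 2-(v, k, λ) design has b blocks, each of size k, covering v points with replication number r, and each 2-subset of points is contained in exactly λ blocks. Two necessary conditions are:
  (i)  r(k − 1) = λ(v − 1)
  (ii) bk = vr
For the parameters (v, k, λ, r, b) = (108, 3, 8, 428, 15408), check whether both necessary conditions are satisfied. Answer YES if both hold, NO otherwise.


Condition (i): r(k − 1) = 428·2 = 856; λ(v − 1) = 8·107 = 856. Match? YES.
Condition (ii): bk = 15408·3 = 46224; vr = 108·428 = 46224. Match? YES.
Both conditions hold? YES.

YES


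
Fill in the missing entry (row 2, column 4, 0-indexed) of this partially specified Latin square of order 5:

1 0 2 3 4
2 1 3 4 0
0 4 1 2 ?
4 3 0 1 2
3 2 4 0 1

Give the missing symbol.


Row 2 contains symbols [0, 1, 2, 4] — missing [3].
Column 4 contains symbols [0, 1, 2, 4] — missing [3].
The missing symbol must appear in both missing sets; intersection = [3].
Therefore the hidden value is 3.

Missing value = 3.


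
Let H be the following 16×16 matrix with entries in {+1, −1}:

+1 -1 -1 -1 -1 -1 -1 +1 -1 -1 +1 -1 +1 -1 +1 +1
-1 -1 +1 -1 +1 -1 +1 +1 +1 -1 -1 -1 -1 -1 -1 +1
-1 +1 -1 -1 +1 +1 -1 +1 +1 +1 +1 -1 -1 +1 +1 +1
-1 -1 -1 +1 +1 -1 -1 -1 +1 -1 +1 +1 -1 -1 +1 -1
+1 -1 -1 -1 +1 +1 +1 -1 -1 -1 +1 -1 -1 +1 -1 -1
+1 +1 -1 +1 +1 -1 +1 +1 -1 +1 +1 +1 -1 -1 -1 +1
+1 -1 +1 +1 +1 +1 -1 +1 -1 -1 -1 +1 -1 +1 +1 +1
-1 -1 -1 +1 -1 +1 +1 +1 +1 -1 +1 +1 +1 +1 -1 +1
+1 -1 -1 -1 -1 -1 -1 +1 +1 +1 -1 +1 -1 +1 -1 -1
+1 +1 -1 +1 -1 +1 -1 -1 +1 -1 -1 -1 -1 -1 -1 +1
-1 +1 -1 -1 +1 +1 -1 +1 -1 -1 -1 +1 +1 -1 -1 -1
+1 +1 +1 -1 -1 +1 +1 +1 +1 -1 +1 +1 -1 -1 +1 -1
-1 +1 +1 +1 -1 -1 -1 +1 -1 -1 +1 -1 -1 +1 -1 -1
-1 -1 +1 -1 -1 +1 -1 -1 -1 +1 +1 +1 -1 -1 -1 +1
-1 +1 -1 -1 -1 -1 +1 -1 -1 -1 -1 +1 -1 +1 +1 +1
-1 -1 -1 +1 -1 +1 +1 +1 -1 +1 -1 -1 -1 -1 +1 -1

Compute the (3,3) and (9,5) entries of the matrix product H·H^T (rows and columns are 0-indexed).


Row 3 of H: [-1, -1, -1, 1, 1, -1, -1, -1, 1, -1, 1, 1, -1, -1, 1, -1].
Row 5 of H: [1, 1, -1, 1, 1, -1, 1, 1, -1, 1, 1, 1, -1, -1, -1, 1].
Row 9 of H: [1, 1, -1, 1, -1, 1, -1, -1, 1, -1, -1, -1, -1, -1, -1, 1].
(H·H^T)[3][3] = Σ_j H[3][j]·H[3][j] = (-1)² + (-1)² + (-1)² + (1)² + (1)² + (-1)² + (-1)² + (-1)² + (1)² + (-1)² + (1)² + (1)² + (-1)² + (-1)² + (1)² + (-1)² = 1 + 1 + 1 + 1 + 1 + 1 + 1 + 1 + 1 + 1 + 1 + 1 + 1 + 1 + 1 + 1 = 16.
(H·H^T)[9][5] = Σ_j H[9][j]·H[5][j] = (1)·(1) + (1)·(1) + (-1)·(-1) + (1)·(1) + (-1)·(1) + (1)·(-1) + (-1)·(1) + (-1)·(1) + (1)·(-1) + (-1)·(1) + (-1)·(1) + (-1)·(1) + (-1)·(-1) + (-1)·(-1) + (-1)·(-1) + (1)·(1) = 1 + 1 + 1 + 1 + -1 + -1 + -1 + -1 + -1 + -1 + -1 + -1 + 1 + 1 + 1 + 1 = 0.
So rows 9 and 5 are orthogonal; the diagonal entry equals n = 16.

(3,3) entry = 16; (9,5) entry = 0.


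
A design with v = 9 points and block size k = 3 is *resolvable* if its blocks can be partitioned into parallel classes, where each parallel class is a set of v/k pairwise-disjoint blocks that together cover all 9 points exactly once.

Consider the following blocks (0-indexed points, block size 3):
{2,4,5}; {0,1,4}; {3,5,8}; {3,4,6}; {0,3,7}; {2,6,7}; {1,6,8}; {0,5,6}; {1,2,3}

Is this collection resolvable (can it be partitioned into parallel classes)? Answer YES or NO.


v = 9, block size k = 3, number of blocks = 9.
For resolvability, blocks must partition into parallel classes of size v/k = 3.
Total blocks must therefore be a multiple of 3: 9 = 3·3 + 0 ⇒ divisible ✓.
Consider block {3,4,6}. It intersects every other block in the collection, so no parallel class of size 3 can contain it.
Since every block must belong to some parallel class in a resolution, the collection cannot be partitioned into parallel classes.
Resolvable? NO.

NO


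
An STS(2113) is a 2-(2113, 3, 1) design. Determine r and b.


An STS(v) is a 2-(v, 3, 1) BIBD: block size k = 3, λ = 1.
Replication: r(k − 1) = λ(v − 1) ⇒ r·2 = 2113 − 1 = 2112 ⇒ r = 1056.
Block count: bk = vr ⇒ b·3 = 2113·1056 = 2231328 ⇒ b = 743776.

r = 1056, b = 743776.


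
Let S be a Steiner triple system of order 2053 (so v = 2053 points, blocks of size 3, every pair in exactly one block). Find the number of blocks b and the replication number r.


An STS(v) is a 2-(v, 3, 1) BIBD: block size k = 3, λ = 1.
Replication: r(k − 1) = λ(v − 1) ⇒ r·2 = 2053 − 1 = 2052 ⇒ r = 1026.
Block count: b = v(v − 1)/6 = 2053·2052/6 = 4212756/6 = 702126.
(Check via bk = vr: 702126·3 = 2106378 = 2053·1026 = 2106378 ✓.)

r = 1026, b = 702126.


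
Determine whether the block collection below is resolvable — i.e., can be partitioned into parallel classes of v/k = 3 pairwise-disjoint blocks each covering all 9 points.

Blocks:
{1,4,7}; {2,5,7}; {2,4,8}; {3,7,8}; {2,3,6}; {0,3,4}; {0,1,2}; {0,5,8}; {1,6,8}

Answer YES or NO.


v = 9, block size k = 3, number of blocks = 9.
For resolvability, blocks must partition into parallel classes of size v/k = 3.
Total blocks must therefore be a multiple of 3: 9 = 3·3 + 0 ⇒ divisible ✓.
Consider block {2,4,8}. It intersects every other block in the collection, so no parallel class of size 3 can contain it.
Since every block must belong to some parallel class in a resolution, the collection cannot be partitioned into parallel classes.
Resolvable? NO.

NO


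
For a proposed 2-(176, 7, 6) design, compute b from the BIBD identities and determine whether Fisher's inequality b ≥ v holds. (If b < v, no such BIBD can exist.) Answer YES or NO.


r = λ(v − 1)/(k − 1) = 6·175/6 = 175.
b = vr/k = 176·175/7 = 4400.
Fisher's inequality: b ≥ v ⇔ 4400 ≥ 176? YES.

YES


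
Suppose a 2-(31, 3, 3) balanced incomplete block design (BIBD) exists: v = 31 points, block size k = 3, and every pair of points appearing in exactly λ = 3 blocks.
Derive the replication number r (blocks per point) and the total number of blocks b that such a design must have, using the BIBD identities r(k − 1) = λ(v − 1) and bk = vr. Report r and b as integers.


Any 2-(v, k, λ) BIBD satisfies two necessary conditions:
  (i)  Each point sits in r blocks, and counting incidences through any fixed point gives r(k − 1) = λ(v − 1), so r = λ(v − 1)/(k − 1).
  (ii) Total incidences bk = vr, so b = vr/k.
Step 1: r = λ(v − 1)/(k − 1) = 3·(31 − 1)/(3 − 1) = 3·30/2 = 90/2 = 45.
Step 2: b = vr/k = 31·45/3 = 1395/3 = 465.
Check integrality: r = 45 ∈ Z ✓, b = 465 ∈ Z ✓.
(These identities are necessary conditions: they determine r and b for any design with these parameters, but do not by themselves prove that one exists.)

r = 45, b = 465.


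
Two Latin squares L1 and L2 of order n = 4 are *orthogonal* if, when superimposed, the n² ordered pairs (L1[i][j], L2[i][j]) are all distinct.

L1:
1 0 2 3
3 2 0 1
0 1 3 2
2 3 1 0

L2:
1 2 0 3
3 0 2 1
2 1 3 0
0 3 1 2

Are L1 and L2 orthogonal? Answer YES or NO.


Form the n² = 16 superimposed pairs (L1[i][j], L2[i][j]), row by row (rows and columns indexed from 0):
row 0: (1,1) (0,2) (2,0) (3,3)
row 1: (3,3) (2,0) (0,2) (1,1)
row 2: (0,2) (1,1) (3,3) (2,0)
row 3: (2,0) (3,3) (1,1) (0,2)
Orthogonality requires all 16 pairs distinct.
But the pair (3,3) repeats: cell (0,3) has L1 = 3, L2 = 3, and cell (1,0) has L1 = 3, L2 = 3.
A repeated pair means some other pair never occurs (only 4 distinct pairs out of 16), so the squares are not orthogonal.
Conclusion: NO.

NO


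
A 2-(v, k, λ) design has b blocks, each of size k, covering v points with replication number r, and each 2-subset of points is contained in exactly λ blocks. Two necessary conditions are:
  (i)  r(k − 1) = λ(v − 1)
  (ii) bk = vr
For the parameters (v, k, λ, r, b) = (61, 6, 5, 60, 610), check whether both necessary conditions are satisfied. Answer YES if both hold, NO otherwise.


Condition (i): r(k − 1) = 60·5 = 300; λ(v − 1) = 5·60 = 300. Match? YES.
Condition (ii): bk = 610·6 = 3660; vr = 61·60 = 3660. Match? YES.
Both conditions hold? YES.

YES


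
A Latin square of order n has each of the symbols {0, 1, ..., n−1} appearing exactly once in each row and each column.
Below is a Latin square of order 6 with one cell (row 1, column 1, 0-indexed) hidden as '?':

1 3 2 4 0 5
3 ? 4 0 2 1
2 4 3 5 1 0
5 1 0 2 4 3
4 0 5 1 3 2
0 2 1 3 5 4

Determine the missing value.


Row 1 contains symbols [0, 1, 2, 3, 4] — missing [5].
Column 1 contains symbols [0, 1, 2, 3, 4] — missing [5].
The missing symbol must appear in both missing sets; intersection = [5].
Therefore the hidden value is 5.

Missing value = 5.


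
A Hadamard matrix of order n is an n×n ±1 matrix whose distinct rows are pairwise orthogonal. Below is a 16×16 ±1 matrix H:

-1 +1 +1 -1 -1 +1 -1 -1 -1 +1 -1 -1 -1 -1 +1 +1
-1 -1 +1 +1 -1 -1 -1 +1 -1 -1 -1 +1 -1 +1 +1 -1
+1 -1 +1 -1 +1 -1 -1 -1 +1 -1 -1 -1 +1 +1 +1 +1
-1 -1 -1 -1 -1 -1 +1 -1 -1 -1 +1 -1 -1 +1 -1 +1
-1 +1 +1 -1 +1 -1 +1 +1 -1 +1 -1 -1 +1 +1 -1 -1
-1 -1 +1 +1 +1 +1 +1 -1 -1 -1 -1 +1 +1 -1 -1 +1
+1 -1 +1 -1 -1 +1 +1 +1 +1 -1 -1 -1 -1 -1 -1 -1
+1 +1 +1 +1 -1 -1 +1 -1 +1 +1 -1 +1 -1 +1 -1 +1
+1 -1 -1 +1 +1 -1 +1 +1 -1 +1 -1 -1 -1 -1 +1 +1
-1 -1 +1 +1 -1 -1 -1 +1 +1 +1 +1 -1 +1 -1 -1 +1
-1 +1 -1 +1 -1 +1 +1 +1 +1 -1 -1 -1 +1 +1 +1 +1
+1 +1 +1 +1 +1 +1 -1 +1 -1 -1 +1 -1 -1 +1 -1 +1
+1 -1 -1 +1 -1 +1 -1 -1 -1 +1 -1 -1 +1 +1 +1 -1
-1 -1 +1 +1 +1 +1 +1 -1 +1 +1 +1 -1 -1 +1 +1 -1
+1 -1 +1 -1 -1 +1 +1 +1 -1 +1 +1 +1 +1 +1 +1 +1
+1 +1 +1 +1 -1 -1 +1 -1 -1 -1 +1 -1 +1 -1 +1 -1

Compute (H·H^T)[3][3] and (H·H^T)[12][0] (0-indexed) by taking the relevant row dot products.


Row 0 of H: [-1, 1, 1, -1, -1, 1, -1, -1, -1, 1, -1, -1, -1, -1, 1, 1].
Row 3 of H: [-1, -1, -1, -1, -1, -1, 1, -1, -1, -1, 1, -1, -1, 1, -1, 1].
Row 12 of H: [1, -1, -1, 1, -1, 1, -1, -1, -1, 1, -1, -1, 1, 1, 1, -1].
(H·H^T)[3][3] = Σ_j H[3][j]·H[3][j] = (-1)² + (-1)² + (-1)² + (-1)² + (-1)² + (-1)² + (1)² + (-1)² + (-1)² + (-1)² + (1)² + (-1)² + (-1)² + (1)² + (-1)² + (1)² = 1 + 1 + 1 + 1 + 1 + 1 + 1 + 1 + 1 + 1 + 1 + 1 + 1 + 1 + 1 + 1 = 16.
(H·H^T)[12][0] = Σ_j H[12][j]·H[0][j] = (1)·(-1) + (-1)·(1) + (-1)·(1) + (1)·(-1) + (-1)·(-1) + (1)·(1) + (-1)·(-1) + (-1)·(-1) + (-1)·(-1) + (1)·(1) + (-1)·(-1) + (-1)·(-1) + (1)·(-1) + (1)·(-1) + (1)·(1) + (-1)·(1) = -1 + -1 + -1 + -1 + 1 + 1 + 1 + 1 + 1 + 1 + 1 + 1 + -1 + -1 + 1 + -1 = 2.
Rows 12 and 0 are not orthogonal (dot product = 2 ≠ 0), so H is not a Hadamard matrix.

(3,3) entry = 16; (12,0) entry = 2.


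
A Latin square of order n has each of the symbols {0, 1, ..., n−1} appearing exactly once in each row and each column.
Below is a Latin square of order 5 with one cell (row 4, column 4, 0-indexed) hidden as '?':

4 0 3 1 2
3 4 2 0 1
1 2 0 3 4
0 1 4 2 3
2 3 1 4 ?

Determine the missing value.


Row 4 contains symbols [1, 2, 3, 4] — missing [0].
Column 4 contains symbols [1, 2, 3, 4] — missing [0].
The missing symbol must appear in both missing sets; intersection = [0].
Therefore the hidden value is 0.

Missing value = 0.


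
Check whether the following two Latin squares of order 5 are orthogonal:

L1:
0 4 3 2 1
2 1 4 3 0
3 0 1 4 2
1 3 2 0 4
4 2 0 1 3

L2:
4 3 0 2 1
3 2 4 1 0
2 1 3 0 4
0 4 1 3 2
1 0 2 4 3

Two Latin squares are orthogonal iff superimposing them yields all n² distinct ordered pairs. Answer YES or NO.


Form the n² = 25 superimposed pairs (L1[i][j], L2[i][j]), row by row (rows and columns indexed from 0):
row 0: (0,4) (4,3) (3,0) (2,2) (1,1)
row 1: (2,3) (1,2) (4,4) (3,1) (0,0)
row 2: (3,2) (0,1) (1,3) (4,0) (2,4)
row 3: (1,0) (3,4) (2,1) (0,3) (4,2)
row 4: (4,1) (2,0) (0,2) (1,4) (3,3)
Orthogonality requires all 25 pairs distinct.
Check by first coordinate: for each symbol s of L1, list the L2 entries in the n cells where L1 = s; they must all differ.
  L1 = 0: L2 entries (in reading order) 4, 0, 1, 3, 2 — all 5 distinct ✓
  L1 = 1: L2 entries (in reading order) 1, 2, 3, 0, 4 — all 5 distinct ✓
  L1 = 2: L2 entries (in reading order) 2, 3, 4, 1, 0 — all 5 distinct ✓
  L1 = 3: L2 entries (in reading order) 0, 1, 2, 4, 3 — all 5 distinct ✓
  L1 = 4: L2 entries (in reading order) 3, 4, 0, 2, 1 — all 5 distinct ✓
Every symbol of L1 meets every symbol of L2 exactly once, so all 25 pairs are distinct (25 of 25).
Conclusion: YES.

YES


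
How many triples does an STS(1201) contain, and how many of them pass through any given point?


An STS(v) is a 2-(v, 3, 1) BIBD: block size k = 3, λ = 1.
Replication: r(k − 1) = λ(v − 1) ⇒ r·2 = 1201 − 1 = 1200 ⇒ r = 600.
Block count: b = v(v − 1)/6 = 1201·1200/6 = 1441200/6 = 240200.
(Check via bk = vr: 240200·3 = 720600 = 1201·600 = 720600 ✓.)

r = 600, b = 240200.


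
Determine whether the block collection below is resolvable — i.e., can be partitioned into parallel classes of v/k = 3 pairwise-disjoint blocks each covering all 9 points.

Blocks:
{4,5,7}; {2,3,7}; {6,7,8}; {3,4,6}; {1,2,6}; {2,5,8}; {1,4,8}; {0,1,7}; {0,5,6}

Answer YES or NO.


v = 9, block size k = 3, number of blocks = 9.
For resolvability, blocks must partition into parallel classes of size v/k = 3.
Total blocks must therefore be a multiple of 3: 9 = 3·3 + 0 ⇒ divisible ✓.
Consider block {4,5,7}. The only other block(s) in the collection disjoint from it are {1,2,6} — just 1 block(s). Any parallel class containing {4,5,7} would need 2 other blocks each disjoint from it, so no parallel class of size 3 can contain {4,5,7}.
Since every block must belong to some parallel class in a resolution, the collection cannot be partitioned into parallel classes.
Resolvable? NO.

NO


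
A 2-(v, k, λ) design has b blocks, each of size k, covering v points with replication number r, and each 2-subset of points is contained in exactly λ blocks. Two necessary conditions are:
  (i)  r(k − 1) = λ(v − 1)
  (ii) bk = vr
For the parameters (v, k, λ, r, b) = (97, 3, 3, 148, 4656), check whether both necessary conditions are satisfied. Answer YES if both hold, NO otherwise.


Condition (i): r(k − 1) = 148·2 = 296; λ(v − 1) = 3·96 = 288. Match? NO.
Condition (ii): bk = 4656·3 = 13968; vr = 97·148 = 14356. Match? NO.
Both conditions hold? NO.

NO


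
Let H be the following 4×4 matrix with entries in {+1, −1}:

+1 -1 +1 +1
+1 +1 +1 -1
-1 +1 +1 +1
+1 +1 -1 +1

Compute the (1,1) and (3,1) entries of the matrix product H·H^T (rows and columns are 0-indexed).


Row 1 of H: [1, 1, 1, -1].
Row 3 of H: [1, 1, -1, 1].
(H·H^T)[1][1] = Σ_j H[1][j]·H[1][j] = (1)² + (1)² + (1)² + (-1)² = 1 + 1 + 1 + 1 = 4.
(H·H^T)[3][1] = Σ_j H[3][j]·H[1][j] = (1)·(1) + (1)·(1) + (-1)·(1) + (1)·(-1) = 1 + 1 + -1 + -1 = 0.
So rows 3 and 1 are orthogonal; the diagonal entry equals n = 4.

(1,1) entry = 4; (3,1) entry = 0.


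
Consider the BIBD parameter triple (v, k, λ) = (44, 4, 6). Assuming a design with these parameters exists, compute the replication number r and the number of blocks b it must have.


Any 2-(v, k, λ) BIBD satisfies two necessary conditions:
  (i)  Each point sits in r blocks, and counting incidences through any fixed point gives r(k − 1) = λ(v − 1), so r = λ(v − 1)/(k − 1).
  (ii) Total incidences bk = vr, so b = vr/k.
Step 1: r = λ(v − 1)/(k − 1) = 6·(44 − 1)/(4 − 1) = 6·43/3 = 258/3 = 86.
Step 2: b = vr/k = 44·86/4 = 3784/4 = 946.
Check integrality: r = 86 ∈ Z ✓, b = 946 ∈ Z ✓.
(These identities are necessary conditions: they determine r and b for any design with these parameters, but do not by themselves prove that one exists.)

r = 86, b = 946.


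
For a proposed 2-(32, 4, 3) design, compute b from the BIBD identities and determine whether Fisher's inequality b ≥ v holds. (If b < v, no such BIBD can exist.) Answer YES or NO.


b = λv(v − 1)/(k(k − 1)) = 3·32·31/(4·3) = 2976/12 = 248.
Compare with v = 32: b ≥ v, so Fisher's inequality holds.

YES


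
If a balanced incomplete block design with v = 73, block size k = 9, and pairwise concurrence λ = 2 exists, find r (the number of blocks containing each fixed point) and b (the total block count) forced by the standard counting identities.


Any 2-(v, k, λ) BIBD satisfies two necessary conditions:
  (i)  Each point sits in r blocks, and counting incidences through any fixed point gives r(k − 1) = λ(v − 1), so r = λ(v − 1)/(k − 1).
  (ii) Total incidences bk = vr, so b = vr/k.
Step 1: r = λ(v − 1)/(k − 1) = 2·(73 − 1)/(9 − 1) = 2·72/8 = 144/8 = 18.
Step 2: b = vr/k = 73·18/9 = 1314/9 = 146.
Check integrality: r = 18 ∈ Z ✓, b = 146 ∈ Z ✓.
(These identities are necessary conditions: they determine r and b for any design with these parameters, but do not by themselves prove that one exists.)

r = 18, b = 146.


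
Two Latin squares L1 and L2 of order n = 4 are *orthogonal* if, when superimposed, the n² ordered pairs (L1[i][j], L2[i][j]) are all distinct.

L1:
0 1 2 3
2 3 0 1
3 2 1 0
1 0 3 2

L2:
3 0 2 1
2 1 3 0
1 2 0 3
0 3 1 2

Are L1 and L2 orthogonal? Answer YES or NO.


Form the n² = 16 superimposed pairs (L1[i][j], L2[i][j]), row by row (rows and columns indexed from 0):
row 0: (0,3) (1,0) (2,2) (3,1)
row 1: (2,2) (3,1) (0,3) (1,0)
row 2: (3,1) (2,2) (1,0) (0,3)
row 3: (1,0) (0,3) (3,1) (2,2)
Orthogonality requires all 16 pairs distinct.
But the pair (2,2) repeats: cell (0,2) has L1 = 2, L2 = 2, and cell (1,0) has L1 = 2, L2 = 2.
A repeated pair means some other pair never occurs (only 4 distinct pairs out of 16), so the squares are not orthogonal.
Conclusion: NO.

NO


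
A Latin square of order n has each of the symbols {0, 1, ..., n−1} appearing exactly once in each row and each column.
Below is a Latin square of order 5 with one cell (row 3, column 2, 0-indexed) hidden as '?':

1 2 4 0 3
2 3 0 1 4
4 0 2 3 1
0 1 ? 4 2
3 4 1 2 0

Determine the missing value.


Row 3 contains symbols [0, 1, 2, 4] — missing [3].
Column 2 contains symbols [0, 1, 2, 4] — missing [3].
The missing symbol must appear in both missing sets; intersection = [3].
Therefore the hidden value is 3.

Missing value = 3.


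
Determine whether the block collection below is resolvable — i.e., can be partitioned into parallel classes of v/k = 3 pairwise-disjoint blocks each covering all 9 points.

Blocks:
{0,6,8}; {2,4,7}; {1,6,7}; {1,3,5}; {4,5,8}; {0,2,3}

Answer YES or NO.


v = 9, block size k = 3, number of blocks = 6.
For resolvability, blocks must partition into parallel classes of size v/k = 3.
Total blocks must therefore be a multiple of 3: 6 = 3·2 + 0 ⇒ divisible ✓.
Greedy packing gives 2 candidate class(es). Each should be a full parallel class (size 3, covers all 9 points).
  Class 1 (3 blocks): {0,6,8}; {2,4,7}; {1,3,5}. Points covered: [0, 1, 2, 3, 4, 5, 6, 7, 8].
  Class 2 (3 blocks): {1,6,7}; {4,5,8}; {0,2,3}. Points covered: [0, 1, 2, 3, 4, 5, 6, 7, 8].
All classes full (size 3)? YES. All classes cover every point? YES.
Resolvable? YES.

YES


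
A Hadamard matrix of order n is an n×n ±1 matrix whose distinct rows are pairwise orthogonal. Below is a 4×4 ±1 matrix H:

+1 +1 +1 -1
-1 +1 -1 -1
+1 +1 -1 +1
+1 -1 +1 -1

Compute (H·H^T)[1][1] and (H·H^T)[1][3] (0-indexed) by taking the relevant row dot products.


Row 1 of H: [-1, 1, -1, -1].
Row 3 of H: [1, -1, 1, -1].
(H·H^T)[1][1] = Σ_j H[1][j]·H[1][j] = (-1)² + (1)² + (-1)² + (-1)² = 1 + 1 + 1 + 1 = 4.
(H·H^T)[1][3] = Σ_j H[1][j]·H[3][j] = (-1)·(1) + (1)·(-1) + (-1)·(1) + (-1)·(-1) = -1 + -1 + -1 + 1 = -2.
Rows 1 and 3 are not orthogonal (dot product = -2 ≠ 0), so H is not a Hadamard matrix.

(1,1) entry = 4; (1,3) entry = -2.


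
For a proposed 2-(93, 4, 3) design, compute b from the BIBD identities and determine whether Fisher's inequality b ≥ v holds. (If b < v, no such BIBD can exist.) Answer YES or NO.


b = λv(v − 1)/(k(k − 1)) = 3·93·92/(4·3) = 25668/12 = 2139.
Compare with v = 93: b ≥ v, so Fisher's inequality holds.

YES


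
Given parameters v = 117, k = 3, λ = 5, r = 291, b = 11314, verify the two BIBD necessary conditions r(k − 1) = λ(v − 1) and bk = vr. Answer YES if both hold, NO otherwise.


Condition (i): r(k − 1) = 291·2 = 582; λ(v − 1) = 5·116 = 580. Match? NO.
Condition (ii): bk = 11314·3 = 33942; vr = 117·291 = 34047. Match? NO.
Both conditions hold? NO.

NO


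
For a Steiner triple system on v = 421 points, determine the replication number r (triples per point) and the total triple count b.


An STS(v) is a 2-(v, 3, 1) BIBD: block size k = 3, λ = 1.
Replication: r(k − 1) = λ(v − 1) ⇒ r·2 = 421 − 1 = 420 ⇒ r = 210.
Block count: bk = vr ⇒ b·3 = 421·210 = 88410 ⇒ b = 29470.

r = 210, b = 29470.


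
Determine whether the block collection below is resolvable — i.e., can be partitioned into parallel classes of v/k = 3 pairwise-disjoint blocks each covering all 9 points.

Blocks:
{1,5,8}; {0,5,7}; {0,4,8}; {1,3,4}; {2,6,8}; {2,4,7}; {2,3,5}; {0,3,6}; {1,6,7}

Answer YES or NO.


v = 9, block size k = 3, number of blocks = 9.
For resolvability, blocks must partition into parallel classes of size v/k = 3.
Total blocks must therefore be a multiple of 3: 9 = 3·3 + 0 ⇒ divisible ✓.
Greedy packing gives 3 candidate class(es). Each should be a full parallel class (size 3, covers all 9 points).
  Class 1 (3 blocks): {1,5,8}; {2,4,7}; {0,3,6}. Points covered: [0, 1, 2, 3, 4, 5, 6, 7, 8].
  Class 2 (3 blocks): {0,5,7}; {1,3,4}; {2,6,8}. Points covered: [0, 1, 2, 3, 4, 5, 6, 7, 8].
  Class 3 (3 blocks): {0,4,8}; {2,3,5}; {1,6,7}. Points covered: [0, 1, 2, 3, 4, 5, 6, 7, 8].
All classes full (size 3)? YES. All classes cover every point? YES.
Resolvable? YES.

YES


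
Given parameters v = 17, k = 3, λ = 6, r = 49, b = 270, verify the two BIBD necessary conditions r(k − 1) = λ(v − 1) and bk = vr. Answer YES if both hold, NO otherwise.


Condition (i): r(k − 1) = 49·2 = 98; λ(v − 1) = 6·16 = 96. Match? NO.
Condition (ii): bk = 270·3 = 810; vr = 17·49 = 833. Match? NO.
Both conditions hold? NO.

NO


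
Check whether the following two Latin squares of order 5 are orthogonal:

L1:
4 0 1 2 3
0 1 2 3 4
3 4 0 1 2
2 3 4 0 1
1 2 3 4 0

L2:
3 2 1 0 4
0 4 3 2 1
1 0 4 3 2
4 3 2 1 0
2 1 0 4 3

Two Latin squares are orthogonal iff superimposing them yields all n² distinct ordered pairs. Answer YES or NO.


Form the n² = 25 superimposed pairs (L1[i][j], L2[i][j]), row by row (rows and columns indexed from 0):
row 0: (4,3) (0,2) (1,1) (2,0) (3,4)
row 1: (0,0) (1,4) (2,3) (3,2) (4,1)
row 2: (3,1) (4,0) (0,4) (1,3) (2,2)
row 3: (2,4) (3,3) (4,2) (0,1) (1,0)
row 4: (1,2) (2,1) (3,0) (4,4) (0,3)
Orthogonality requires all 25 pairs distinct.
Check by first coordinate: for each symbol s of L1, list the L2 entries in the n cells where L1 = s; they must all differ.
  L1 = 0: L2 entries (in reading order) 2, 0, 4, 1, 3 — all 5 distinct ✓
  L1 = 1: L2 entries (in reading order) 1, 4, 3, 0, 2 — all 5 distinct ✓
  L1 = 2: L2 entries (in reading order) 0, 3, 2, 4, 1 — all 5 distinct ✓
  L1 = 3: L2 entries (in reading order) 4, 2, 1, 3, 0 — all 5 distinct ✓
  L1 = 4: L2 entries (in reading order) 3, 1, 0, 2, 4 — all 5 distinct ✓
Every symbol of L1 meets every symbol of L2 exactly once, so all 25 pairs are distinct (25 of 25).
Conclusion: YES.

YES


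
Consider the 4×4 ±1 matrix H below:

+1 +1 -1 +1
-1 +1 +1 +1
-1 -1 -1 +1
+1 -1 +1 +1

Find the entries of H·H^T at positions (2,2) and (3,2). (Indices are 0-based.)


Row 2 of H: [-1, -1, -1, 1].
Row 3 of H: [1, -1, 1, 1].
(H·H^T)[2][2] = Σ_j H[2][j]·H[2][j] = (-1)² + (-1)² + (-1)² + (1)² = 1 + 1 + 1 + 1 = 4.
(H·H^T)[3][2] = Σ_j H[3][j]·H[2][j] = (1)·(-1) + (-1)·(-1) + (1)·(-1) + (1)·(1) = -1 + 1 + -1 + 1 = 0.
So rows 3 and 2 are orthogonal; the diagonal entry equals n = 4.

(2,2) entry = 4; (3,2) entry = 0.


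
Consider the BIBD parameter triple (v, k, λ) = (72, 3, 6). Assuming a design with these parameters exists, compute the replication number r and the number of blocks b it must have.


Any 2-(v, k, λ) BIBD satisfies two necessary conditions:
  (i)  Each point sits in r blocks, and counting incidences through any fixed point gives r(k − 1) = λ(v − 1), so r = λ(v − 1)/(k − 1).
  (ii) Total incidences bk = vr, so b = vr/k.
Step 1: r = λ(v − 1)/(k − 1) = 6·(72 − 1)/(3 − 1) = 6·71/2 = 426/2 = 213.
Step 2: b = vr/k = 72·213/3 = 15336/3 = 5112.
Check integrality: r = 213 ∈ Z ✓, b = 5112 ∈ Z ✓.
(These identities are necessary conditions: they determine r and b for any design with these parameters, but do not by themselves prove that one exists.)

r = 213, b = 5112.


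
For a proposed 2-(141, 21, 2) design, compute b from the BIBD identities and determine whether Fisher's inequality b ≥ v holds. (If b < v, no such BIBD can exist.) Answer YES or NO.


b = λv(v − 1)/(k(k − 1)) = 2·141·140/(21·20) = 39480/420 = 94.
Compare with v = 141: b < v, so Fisher's inequality fails.

NO


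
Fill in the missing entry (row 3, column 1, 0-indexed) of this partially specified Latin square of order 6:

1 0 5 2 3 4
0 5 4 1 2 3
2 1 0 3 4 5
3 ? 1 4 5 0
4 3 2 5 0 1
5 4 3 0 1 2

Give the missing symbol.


Row 3 contains symbols [0, 1, 3, 4, 5] — missing [2].
Column 1 contains symbols [0, 1, 3, 4, 5] — missing [2].
The missing symbol must appear in both missing sets; intersection = [2].
Therefore the hidden value is 2.

Missing value = 2.


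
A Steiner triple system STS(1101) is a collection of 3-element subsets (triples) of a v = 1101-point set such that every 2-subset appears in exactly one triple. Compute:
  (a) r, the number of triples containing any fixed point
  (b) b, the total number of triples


An STS(v) is a 2-(v, 3, 1) BIBD: block size k = 3, λ = 1.
Replication: r(k − 1) = λ(v − 1) ⇒ r·2 = 1101 − 1 = 1100 ⇒ r = 550.
Block count: b = v(v − 1)/6 = 1101·1100/6 = 1211100/6 = 201850.

r = 550, b = 201850.


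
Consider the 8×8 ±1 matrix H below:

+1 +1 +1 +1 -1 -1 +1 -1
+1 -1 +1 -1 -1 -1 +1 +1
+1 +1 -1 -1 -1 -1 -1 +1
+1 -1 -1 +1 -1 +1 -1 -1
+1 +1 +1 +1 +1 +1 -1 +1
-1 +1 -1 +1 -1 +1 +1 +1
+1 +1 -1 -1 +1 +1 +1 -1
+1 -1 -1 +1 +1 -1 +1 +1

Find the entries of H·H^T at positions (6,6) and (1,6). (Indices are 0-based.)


Row 1 of H: [1, -1, 1, -1, -1, -1, 1, 1].
Row 6 of H: [1, 1, -1, -1, 1, 1, 1, -1].
(H·H^T)[6][6] = Σ_j H[6][j]·H[6][j] = (1)² + (1)² + (-1)² + (-1)² + (1)² + (1)² + (1)² + (-1)² = 1 + 1 + 1 + 1 + 1 + 1 + 1 + 1 = 8.
(H·H^T)[1][6] = Σ_j H[1][j]·H[6][j] = (1)·(1) + (-1)·(1) + (1)·(-1) + (-1)·(-1) + (-1)·(1) + (-1)·(1) + (1)·(1) + (1)·(-1) = 1 + -1 + -1 + 1 + -1 + -1 + 1 + -1 = -2.
Rows 1 and 6 are not orthogonal (dot product = -2 ≠ 0), so H is not a Hadamard matrix.

(6,6) entry = 8; (1,6) entry = -2.


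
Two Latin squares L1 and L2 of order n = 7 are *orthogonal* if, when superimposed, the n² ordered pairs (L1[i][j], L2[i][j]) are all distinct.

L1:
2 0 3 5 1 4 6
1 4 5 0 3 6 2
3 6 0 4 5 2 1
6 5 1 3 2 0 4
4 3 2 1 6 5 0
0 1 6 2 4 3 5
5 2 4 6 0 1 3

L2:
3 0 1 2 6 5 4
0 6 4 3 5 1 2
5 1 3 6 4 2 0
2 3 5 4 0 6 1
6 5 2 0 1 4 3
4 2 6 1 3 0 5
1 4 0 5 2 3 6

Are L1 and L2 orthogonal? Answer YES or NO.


Form the n² = 49 superimposed pairs (L1[i][j], L2[i][j]), row by row (rows and columns indexed from 0):
row 0: (2,3) (0,0) (3,1) (5,2) (1,6) (4,5) (6,4)
row 1: (1,0) (4,6) (5,4) (0,3) (3,5) (6,1) (2,2)
row 2: (3,5) (6,1) (0,3) (4,6) (5,4) (2,2) (1,0)
row 3: (6,2) (5,3) (1,5) (3,4) (2,0) (0,6) (4,1)
row 4: (4,6) (3,5) (2,2) (1,0) (6,1) (5,4) (0,3)
row 5: (0,4) (1,2) (6,6) (2,1) (4,3) (3,0) (5,5)
row 6: (5,1) (2,4) (4,0) (6,5) (0,2) (1,3) (3,6)
Orthogonality requires all 49 pairs distinct.
But the pair (3,5) repeats: cell (1,4) has L1 = 3, L2 = 5, and cell (2,0) has L1 = 3, L2 = 5.
A repeated pair means some other pair never occurs (only 35 distinct pairs out of 49), so the squares are not orthogonal.
Conclusion: NO.

NO


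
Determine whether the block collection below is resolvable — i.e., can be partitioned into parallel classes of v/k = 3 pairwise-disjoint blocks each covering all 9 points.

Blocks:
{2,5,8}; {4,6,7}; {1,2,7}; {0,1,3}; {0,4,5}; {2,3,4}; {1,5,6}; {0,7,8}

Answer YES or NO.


v = 9, block size k = 3, number of blocks = 8.
For resolvability, blocks must partition into parallel classes of size v/k = 3.
Total blocks must therefore be a multiple of 3: 8 = 3·2 + 2 ⇒ not divisible ✗.
Resolvable? NO.

NO


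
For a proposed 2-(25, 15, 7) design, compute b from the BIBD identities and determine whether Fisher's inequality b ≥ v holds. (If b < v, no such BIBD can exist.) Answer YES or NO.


r = λ(v − 1)/(k − 1) = 7·24/14 = 12.
b = vr/k = 25·12/15 = 20.
Fisher's inequality: b ≥ v ⇔ 20 ≥ 25? NO.

NO


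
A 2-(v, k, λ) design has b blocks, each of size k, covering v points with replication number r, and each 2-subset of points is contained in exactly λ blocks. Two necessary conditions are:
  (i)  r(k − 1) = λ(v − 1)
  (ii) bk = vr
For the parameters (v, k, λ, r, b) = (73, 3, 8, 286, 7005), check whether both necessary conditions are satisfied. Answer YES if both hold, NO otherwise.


Condition (i): r(k − 1) = 286·2 = 572; λ(v − 1) = 8·72 = 576. Match? NO.
Condition (ii): bk = 7005·3 = 21015; vr = 73·286 = 20878. Match? NO.
Both conditions hold? NO.

NO


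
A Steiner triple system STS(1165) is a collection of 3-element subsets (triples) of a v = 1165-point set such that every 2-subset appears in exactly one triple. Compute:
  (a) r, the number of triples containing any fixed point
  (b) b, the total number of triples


An STS(v) is a 2-(v, 3, 1) BIBD: block size k = 3, λ = 1.
Replication: r(k − 1) = λ(v − 1) ⇒ r·2 = 1165 − 1 = 1164 ⇒ r = 582.
Block count: b = v(v − 1)/6 = 1165·1164/6 = 1356060/6 = 226010.
(Check via bk = vr: 226010·3 = 678030 = 1165·582 = 678030 ✓.)

r = 582, b = 226010.


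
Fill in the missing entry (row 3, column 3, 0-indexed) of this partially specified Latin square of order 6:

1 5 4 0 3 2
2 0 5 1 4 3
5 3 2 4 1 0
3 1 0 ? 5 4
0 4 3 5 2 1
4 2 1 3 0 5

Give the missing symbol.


Row 3 contains symbols [0, 1, 3, 4, 5] — missing [2].
Column 3 contains symbols [0, 1, 3, 4, 5] — missing [2].
The missing symbol must appear in both missing sets; intersection = [2].
Therefore the hidden value is 2.

Missing value = 2.


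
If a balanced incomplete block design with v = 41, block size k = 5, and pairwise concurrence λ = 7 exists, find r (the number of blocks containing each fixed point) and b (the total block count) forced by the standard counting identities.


Any 2-(v, k, λ) BIBD satisfies two necessary conditions:
  (i)  Each point sits in r blocks, and counting incidences through any fixed point gives r(k − 1) = λ(v − 1), so r = λ(v − 1)/(k − 1).
  (ii) Total incidences bk = vr, so b = vr/k.
Step 1: r = λ(v − 1)/(k − 1) = 7·(41 − 1)/(5 − 1) = 7·40/4 = 280/4 = 70.
Step 2: b = vr/k = 41·70/5 = 2870/5 = 574.
Check integrality: r = 70 ∈ Z ✓, b = 574 ∈ Z ✓.
(These identities are necessary conditions: they determine r and b for any design with these parameters, but do not by themselves prove that one exists.)

r = 70, b = 574.


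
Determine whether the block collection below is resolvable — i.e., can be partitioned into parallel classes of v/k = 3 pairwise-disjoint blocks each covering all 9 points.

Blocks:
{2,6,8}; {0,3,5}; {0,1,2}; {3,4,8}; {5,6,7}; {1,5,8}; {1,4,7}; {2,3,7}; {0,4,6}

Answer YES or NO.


v = 9, block size k = 3, number of blocks = 9.
For resolvability, blocks must partition into parallel classes of size v/k = 3.
Total blocks must therefore be a multiple of 3: 9 = 3·3 + 0 ⇒ divisible ✓.
Greedy packing gives 3 candidate class(es). Each should be a full parallel class (size 3, covers all 9 points).
  Class 1 (3 blocks): {2,6,8}; {0,3,5}; {1,4,7}. Points covered: [0, 1, 2, 3, 4, 5, 6, 7, 8].
  Class 2 (3 blocks): {0,1,2}; {3,4,8}; {5,6,7}. Points covered: [0, 1, 2, 3, 4, 5, 6, 7, 8].
  Class 3 (3 blocks): {1,5,8}; {2,3,7}; {0,4,6}. Points covered: [0, 1, 2, 3, 4, 5, 6, 7, 8].
All classes full (size 3)? YES. All classes cover every point? YES.
Resolvable? YES.

YES


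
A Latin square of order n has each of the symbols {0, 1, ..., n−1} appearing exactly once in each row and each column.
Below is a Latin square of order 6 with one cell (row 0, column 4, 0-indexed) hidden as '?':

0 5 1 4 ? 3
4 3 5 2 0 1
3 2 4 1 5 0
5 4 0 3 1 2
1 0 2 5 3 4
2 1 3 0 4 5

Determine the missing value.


Row 0 contains symbols [0, 1, 3, 4, 5] — missing [2].
Column 4 contains symbols [0, 1, 3, 4, 5] — missing [2].
The missing symbol must appear in both missing sets; intersection = [2].
Therefore the hidden value is 2.

Missing value = 2.


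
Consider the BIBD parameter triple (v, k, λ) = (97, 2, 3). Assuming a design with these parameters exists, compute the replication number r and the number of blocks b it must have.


Any 2-(v, k, λ) BIBD satisfies two necessary conditions:
  (i)  Each point sits in r blocks, and counting incidences through any fixed point gives r(k − 1) = λ(v − 1), so r = λ(v − 1)/(k − 1).
  (ii) Total incidences bk = vr, so b = vr/k.
Step 1: r = λ(v − 1)/(k − 1) = 3·(97 − 1)/(2 − 1) = 3·96/1 = 288/1 = 288.
Step 2: b = vr/k = 97·288/2 = 27936/2 = 13968.
Check integrality: r = 288 ∈ Z ✓, b = 13968 ∈ Z ✓.
(These identities are necessary conditions: they determine r and b for any design with these parameters, but do not by themselves prove that one exists.)

r = 288, b = 13968.


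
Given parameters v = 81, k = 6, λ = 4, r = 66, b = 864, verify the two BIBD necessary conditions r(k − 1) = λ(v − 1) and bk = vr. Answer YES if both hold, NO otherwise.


Condition (i): r(k − 1) = 66·5 = 330; λ(v − 1) = 4·80 = 320. Match? NO.
Condition (ii): bk = 864·6 = 5184; vr = 81·66 = 5346. Match? NO.
Both conditions hold? NO.

NO


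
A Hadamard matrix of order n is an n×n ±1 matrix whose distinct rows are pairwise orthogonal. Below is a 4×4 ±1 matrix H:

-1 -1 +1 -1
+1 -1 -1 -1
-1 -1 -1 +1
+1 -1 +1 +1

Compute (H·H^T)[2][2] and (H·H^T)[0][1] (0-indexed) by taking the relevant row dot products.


Row 0 of H: [-1, -1, 1, -1].
Row 1 of H: [1, -1, -1, -1].
Row 2 of H: [-1, -1, -1, 1].
(H·H^T)[2][2] = Σ_j H[2][j]·H[2][j] = (-1)² + (-1)² + (-1)² + (1)² = 1 + 1 + 1 + 1 = 4.
(H·H^T)[0][1] = Σ_j H[0][j]·H[1][j] = (-1)·(1) + (-1)·(-1) + (1)·(-1) + (-1)·(-1) = -1 + 1 + -1 + 1 = 0.
So rows 0 and 1 are orthogonal; the diagonal entry equals n = 4.

(2,2) entry = 4; (0,1) entry = 0.


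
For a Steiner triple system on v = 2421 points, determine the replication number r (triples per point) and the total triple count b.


An STS(v) is a 2-(v, 3, 1) BIBD: block size k = 3, λ = 1.
Replication: r(k − 1) = λ(v − 1) ⇒ r·2 = 2421 − 1 = 2420 ⇒ r = 1210.
Block count: bk = vr ⇒ b·3 = 2421·1210 = 2929410 ⇒ b = 976470.
(Check via b = v(v − 1)/6 = 2421·2420/6 = 5858820/6 = 976470.)

r = 1210, b = 976470.
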